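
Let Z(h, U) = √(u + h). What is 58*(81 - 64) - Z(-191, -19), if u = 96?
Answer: 986 - I*√95 ≈ 986.0 - 9.7468*I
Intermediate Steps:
Z(h, U) = √(96 + h)
58*(81 - 64) - Z(-191, -19) = 58*(81 - 64) - √(96 - 191) = 58*17 - √(-95) = 986 - I*√95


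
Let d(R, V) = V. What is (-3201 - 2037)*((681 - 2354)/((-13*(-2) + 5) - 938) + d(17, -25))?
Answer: 110008476/907 ≈ 1.2129e+5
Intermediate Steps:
(-3201 - 2037)*((681 - 2354)/((-13*(-2) + 5) - 938) + d(17, -25)) = (-3201 - 2037)*((681 - 2354)/((-13*(-2) + 5) - 938) - 25) = -5238*(-1673/((26 + 5) - 938) - 25) = -5238*(-1673/(31 - 938) - 25) = -5238*(-1673/(-907) - 25) = -5238*(-1673*(-1/907) - 25) = -5238*(1673/907 - 25) = -5238*(-21002/907) = 110008476/907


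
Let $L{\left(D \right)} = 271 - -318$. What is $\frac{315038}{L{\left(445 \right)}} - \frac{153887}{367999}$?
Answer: $\frac{115843029519}{216751411} \approx 534.45$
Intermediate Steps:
$L{\left(D \right)} = 589$ ($L{\left(D \right)} = 271 + 318 = 589$)
$\frac{315038}{L{\left(445 \right)}} - \frac{153887}{367999} = \frac{315038}{589} - \frac{153887}{367999} = \frac{115843029519}{216751411}$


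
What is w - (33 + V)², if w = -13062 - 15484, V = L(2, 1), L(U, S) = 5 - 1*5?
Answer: -29635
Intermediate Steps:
L(U, S) = 0 (L(U, S) = 5 - 5 = 0)
V = 0
w = -28546
w - (33 + V)² = -28546 - (33 + 0)² = -28546 - 1*33² = -28546 - 1*1089 = -28546 - 1089 = -29635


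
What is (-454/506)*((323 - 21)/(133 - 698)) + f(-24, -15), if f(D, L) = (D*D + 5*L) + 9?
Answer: 72970504/142945 ≈ 510.48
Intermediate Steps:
f(D, L) = 9 + D² + 5*L (f(D, L) = (D² + 5*L) + 9 = 9 + D² + 5*L)
(-454/506)*((323 - 21)/(133 - 698)) + f(-24, -15) = (-454/506)*((323 - 21)/(133 - 698)) + (9 + (-24)² + 5*(-15)) = (-454*1/506)*(302/(-565)) + (9 + 576 - 75) = -68554*(-1)/(253*565) + 510 = -227/253*(-302/565) + 510 = 68554/142945 + 510 = 72970504/142945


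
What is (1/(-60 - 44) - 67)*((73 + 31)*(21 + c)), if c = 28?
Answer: -341481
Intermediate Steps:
(1/(-60 - 44) - 67)*((73 + 31)*(21 + c)) = (1/(-60 - 44) - 67)*((73 + 31)*(21 + 28)) = (1/(-104) - 67)*(104*49) = (-1/104 - 67)*5096 = -6969/104*5096 = -341481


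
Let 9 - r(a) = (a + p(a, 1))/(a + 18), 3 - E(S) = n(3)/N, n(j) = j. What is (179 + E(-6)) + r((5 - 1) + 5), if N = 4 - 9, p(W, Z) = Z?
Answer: 25816/135 ≈ 191.23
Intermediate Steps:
N = -5
E(S) = 18/5 (E(S) = 3 - 3/(-5) = 3 - 3*(-1)/5 = 3 - 1*(-⅗) = 3 + ⅗ = 18/5)
r(a) = 9 - (1 + a)/(18 + a) (r(a) = 9 - (a + 1)/(a + 18) = 9 - (1 + a)/(18 + a))
(179 + E(-6)) + r((5 - 1) + 5) = (179 + 18/5) + (161 + 8*((5 - 1) + 5))/(18 + ((5 - 1) + 5)) = 913/5 + (161 + 8*(4 + 5))/(18 + (4 + 5)) = 913/5 + (161 + 8*9)/(18 + 9) = 913/5 + (161 + 72)/27 = 913/5 + (1/27)*233 = 913/5 + 233/27 = 25816/135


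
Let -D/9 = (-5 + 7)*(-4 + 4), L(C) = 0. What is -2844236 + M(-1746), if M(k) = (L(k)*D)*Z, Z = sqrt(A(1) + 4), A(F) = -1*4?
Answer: -2844236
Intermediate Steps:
A(F) = -4
Z = 0 (Z = sqrt(-4 + 4) = sqrt(0) = 0)
D = 0 (D = -9*(-5 + 7)*(-4 + 4) = -18*0 = -9*0 = 0)
M(k) = 0 (M(k) = (0*0)*0 = 0*0 = 0)
-2844236 + M(-1746) = -2844236 + 0 = -2844236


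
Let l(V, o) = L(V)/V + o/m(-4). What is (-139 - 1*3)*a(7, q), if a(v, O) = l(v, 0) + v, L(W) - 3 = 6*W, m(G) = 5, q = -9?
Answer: -13348/7 ≈ -1906.9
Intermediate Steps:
L(W) = 3 + 6*W
l(V, o) = o/5 + (3 + 6*V)/V (l(V, o) = (3 + 6*V)/V + o/5 = o/5 + (3 + 6*V)/V)
a(v, O) = 6 + v + 3/v (a(v, O) = (6 + 3/v + (1/5)*0) + v = (6 + 3/v + 0) + v = (6 + 3/v) + v = 6 + v + 3/v)
(-139 - 1*3)*a(7, q) = (-139 - 1*3)*(6 + 7 + 3/7) = (-139 - 3)*(6 + 7 + 3*(1/7)) = -142*(6 + 7 + 3/7) = -142*94/7 = -13348/7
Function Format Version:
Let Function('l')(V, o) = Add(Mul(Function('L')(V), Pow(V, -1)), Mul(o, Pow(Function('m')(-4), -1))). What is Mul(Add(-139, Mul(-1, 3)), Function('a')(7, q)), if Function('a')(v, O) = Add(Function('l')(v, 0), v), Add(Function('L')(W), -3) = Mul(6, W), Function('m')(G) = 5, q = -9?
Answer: Rational(-13348, 7) ≈ -1906.9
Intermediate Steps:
Function('L')(W) = Add(3, Mul(6, W))
Function('l')(V, o) = Add(Mul(Rational(1, 5), o), Mul(Pow(V, -1), Add(3, Mul(6, V)))) (Function('l')(V, o) = Add(Mul(Add(3, Mul(6, V)), Pow(V, -1)), Mul(o, Pow(5, -1))) = Add(Mul(Pow(V, -1), Add(3, Mul(6, V))), Mul(o, Rational(1, 5))) = Add(Mul(Pow(V, -1), Add(3, Mul(6, V))), Mul(Rational(1, 5), o)) = Add(Mul(Rational(1, 5), o), Mul(Pow(V, -1), Add(3, Mul(6, V)))))
Function('a')(v, O) = Add(6, v, Mul(3, Pow(v, -1))) (Function('a')(v, O) = Add(Add(6, Mul(3, Pow(v, -1)), Mul(Rational(1, 5), 0)), v) = Add(Add(6, Mul(3, Pow(v, -1)), 0), v) = Add(Add(6, Mul(3, Pow(v, -1))), v) = Add(6, v, Mul(3, Pow(v, -1))))
Mul(Add(-139, Mul(-1, 3)), Function('a')(7, q)) = Mul(Add(-139, Mul(-1, 3)), Add(6, 7, Mul(3, Pow(7, -1)))) = Mul(Add(-139, -3), Add(6, 7, Mul(3, Rational(1, 7)))) = Mul(-142, Add(6, 7, Rational(3, 7))) = Mul(-142, Rational(94, 7)) = Rational(-13348, 7)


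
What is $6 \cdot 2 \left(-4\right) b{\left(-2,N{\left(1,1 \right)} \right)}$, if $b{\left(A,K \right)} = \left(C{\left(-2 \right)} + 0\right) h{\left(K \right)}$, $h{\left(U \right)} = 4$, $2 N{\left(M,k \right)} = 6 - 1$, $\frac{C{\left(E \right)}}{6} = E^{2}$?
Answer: $-4608$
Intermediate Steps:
$C{\left(E \right)} = 6 E^{2}$
$N{\left(M,k \right)} = \frac{5}{2}$ ($N{\left(M,k \right)} = \frac{6 - 1}{2} = \frac{1}{2} \cdot 5 = \frac{5}{2}$)
$b{\left(A,K \right)} = 96$ ($b{\left(A,K \right)} = \left(6 \left(-2\right)^{2} + 0\right) 4 = \left(6 \cdot 4 + 0\right) 4 = \left(24 + 0\right) 4 = 24 \cdot 4 = 96$)
$6 \cdot 2 \left(-4\right) b{\left(-2,N{\left(1,1 \right)} \right)} = 6 \cdot 2 \left(-4\right) 96 = 12 \left(-4\right) 96 = \left(-48\right) 96 = -4608$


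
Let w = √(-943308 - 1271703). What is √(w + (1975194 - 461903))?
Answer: √(1513291 + I*√2215011) ≈ 1230.2 + 0.605*I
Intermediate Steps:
w = I*√2215011 (w = √(-2215011) = I*√2215011 ≈ 1488.3*I)
√(w + (1975194 - 461903)) = √(I*√2215011 + (1975194 - 461903)) = √(I*√2215011 + 1513291) = √(1513291 + I*√2215011)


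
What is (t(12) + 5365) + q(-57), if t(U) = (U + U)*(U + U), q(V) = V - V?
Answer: 5941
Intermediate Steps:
q(V) = 0
t(U) = 4*U² (t(U) = (2*U)*(2*U) = 4*U²)
(t(12) + 5365) + q(-57) = (4*12² + 5365) + 0 = (4*144 + 5365) + 0 = (576 + 5365) + 0 = 5941 + 0 = 5941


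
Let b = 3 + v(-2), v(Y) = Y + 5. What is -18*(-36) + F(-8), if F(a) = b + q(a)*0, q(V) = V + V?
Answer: 654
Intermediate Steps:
v(Y) = 5 + Y
q(V) = 2*V
b = 6 (b = 3 + (5 - 2) = 3 + 3 = 6)
F(a) = 6 (F(a) = 6 + (2*a)*0 = 6 + 0 = 6)
-18*(-36) + F(-8) = -18*(-36) + 6 = 648 + 6 = 654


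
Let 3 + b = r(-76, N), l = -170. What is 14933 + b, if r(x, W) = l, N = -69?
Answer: 14760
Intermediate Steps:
r(x, W) = -170
b = -173 (b = -3 - 170 = -173)
14933 + b = 14933 - 173 = 14760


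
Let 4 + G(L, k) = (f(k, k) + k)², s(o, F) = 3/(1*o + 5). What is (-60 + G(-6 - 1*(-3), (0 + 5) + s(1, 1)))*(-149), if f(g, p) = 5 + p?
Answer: -28608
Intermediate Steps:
s(o, F) = 3/(5 + o) (s(o, F) = 3/(o + 5) = 3/(5 + o))
G(L, k) = -4 + (5 + 2*k)² (G(L, k) = -4 + ((5 + k) + k)² = -4 + (5 + 2*k)²)
(-60 + G(-6 - 1*(-3), (0 + 5) + s(1, 1)))*(-149) = (-60 + (-4 + (5 + 2*((0 + 5) + 3/(5 + 1)))²))*(-149) = (-60 + (-4 + (5 + 2*(5 + 3/6))²))*(-149) = (-60 + (-4 + (5 + 2*(5 + 3*(⅙)))²))*(-149) = (-60 + (-4 + (5 + 2*(5 + ½))²))*(-149) = (-60 + (-4 + (5 + 2*(11/2))²))*(-149) = (-60 + (-4 + (5 + 11)²))*(-149) = (-60 + (-4 + 16²))*(-149) = (-60 + (-4 + 256))*(-149) = (-60 + 252)*(-149) = 192*(-149) = -28608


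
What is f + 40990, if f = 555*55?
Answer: 71515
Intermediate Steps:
f = 30525
f + 40990 = 30525 + 40990 = 71515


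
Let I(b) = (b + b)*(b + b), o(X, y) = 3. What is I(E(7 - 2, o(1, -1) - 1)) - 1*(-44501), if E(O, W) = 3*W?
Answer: 44645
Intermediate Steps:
I(b) = 4*b**2 (I(b) = (2*b)*(2*b) = 4*b**2)
I(E(7 - 2, o(1, -1) - 1)) - 1*(-44501) = 4*(3*(3 - 1))**2 - 1*(-44501) = 4*(3*2)**2 + 44501 = 4*6**2 + 44501 = 4*36 + 44501 = 144 + 44501 = 44645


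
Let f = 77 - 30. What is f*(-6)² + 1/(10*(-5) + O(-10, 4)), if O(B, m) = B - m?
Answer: 108287/64 ≈ 1692.0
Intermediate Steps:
f = 47
f*(-6)² + 1/(10*(-5) + O(-10, 4)) = 47*(-6)² + 1/(10*(-5) + (-10 - 1*4)) = 47*36 + 1/(-50 + (-10 - 4)) = 1692 + 1/(-50 - 14) = 1692 + 1/(-64) = 1692 - 1/64 = 108287/64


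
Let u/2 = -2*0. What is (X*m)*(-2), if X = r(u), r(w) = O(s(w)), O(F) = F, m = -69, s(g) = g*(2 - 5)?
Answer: 0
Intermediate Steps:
s(g) = -3*g (s(g) = g*(-3) = -3*g)
u = 0 (u = 2*(-2*0) = 2*0 = 0)
r(w) = -3*w
X = 0 (X = -3*0 = 0)
(X*m)*(-2) = (0*(-69))*(-2) = 0*(-2) = 0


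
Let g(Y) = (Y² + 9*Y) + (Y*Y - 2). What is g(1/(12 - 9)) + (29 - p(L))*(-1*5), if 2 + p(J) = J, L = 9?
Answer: -979/9 ≈ -108.78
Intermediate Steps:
g(Y) = -2 + 2*Y² + 9*Y (g(Y) = (Y² + 9*Y) + (Y² - 2) = (Y² + 9*Y) + (-2 + Y²) = -2 + 2*Y² + 9*Y)
p(J) = -2 + J
g(1/(12 - 9)) + (29 - p(L))*(-1*5) = (-2 + 2*(1/(12 - 9))² + 9/(12 - 9)) + (29 - (-2 + 9))*(-1*5) = (-2 + 2*(1/3)² + 9/3) + (29 - 1*7)*(-5) = (-2 + 2*(⅓)² + 9*(⅓)) + (29 - 7)*(-5) = (-2 + 2*(⅑) + 3) + 22*(-5) = (-2 + 2/9 + 3) - 110 = 11/9 - 110 = -979/9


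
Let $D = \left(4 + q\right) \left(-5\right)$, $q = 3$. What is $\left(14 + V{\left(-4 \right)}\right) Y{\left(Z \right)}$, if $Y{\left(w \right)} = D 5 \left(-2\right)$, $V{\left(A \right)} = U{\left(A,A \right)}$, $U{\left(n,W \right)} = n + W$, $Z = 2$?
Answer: $2100$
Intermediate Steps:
$D = -35$ ($D = \left(4 + 3\right) \left(-5\right) = 7 \left(-5\right) = -35$)
$U{\left(n,W \right)} = W + n$
$V{\left(A \right)} = 2 A$ ($V{\left(A \right)} = A + A = 2 A$)
$Y{\left(w \right)} = 350$ ($Y{\left(w \right)} = \left(-35\right) 5 \left(-2\right) = \left(-175\right) \left(-2\right) = 350$)
$\left(14 + V{\left(-4 \right)}\right) Y{\left(Z \right)} = \left(14 + 2 \left(-4\right)\right) 350 = \left(14 - 8\right) 350 = 6 \cdot 350 = 2100$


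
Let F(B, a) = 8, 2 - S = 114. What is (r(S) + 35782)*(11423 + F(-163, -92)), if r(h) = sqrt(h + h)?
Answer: 409024042 + 45724*I*sqrt(14) ≈ 4.0902e+8 + 1.7108e+5*I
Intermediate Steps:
S = -112 (S = 2 - 1*114 = 2 - 114 = -112)
r(h) = sqrt(2)*sqrt(h) (r(h) = sqrt(2*h) = sqrt(2)*sqrt(h))
(r(S) + 35782)*(11423 + F(-163, -92)) = (sqrt(2)*sqrt(-112) + 35782)*(11423 + 8) = (sqrt(2)*(4*I*sqrt(7)) + 35782)*11431 = (4*I*sqrt(14) + 35782)*11431 = (35782 + 4*I*sqrt(14))*11431 = 409024042 + 45724*I*sqrt(14)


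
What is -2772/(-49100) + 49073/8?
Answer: 602376619/98200 ≈ 6134.2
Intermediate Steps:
-2772/(-49100) + 49073/8 = -2772*(-1/49100) + 49073*(⅛) = 693/12275 + 49073/8 = 602376619/98200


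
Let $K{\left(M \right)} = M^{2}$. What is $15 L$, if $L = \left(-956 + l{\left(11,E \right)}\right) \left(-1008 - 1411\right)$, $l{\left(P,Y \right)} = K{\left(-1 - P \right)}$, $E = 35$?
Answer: $29463420$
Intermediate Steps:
$l{\left(P,Y \right)} = \left(-1 - P\right)^{2}$
$L = 1964228$ ($L = \left(-956 + \left(1 + 11\right)^{2}\right) \left(-1008 - 1411\right) = \left(-956 + 12^{2}\right) \left(-2419\right) = \left(-956 + 144\right) \left(-2419\right) = \left(-812\right) \left(-2419\right) = 1964228$)
$15 L = 15 \cdot 1964228 = 29463420$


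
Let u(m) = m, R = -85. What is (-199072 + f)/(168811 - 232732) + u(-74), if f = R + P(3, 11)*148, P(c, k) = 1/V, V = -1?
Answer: -1510283/21307 ≈ -70.882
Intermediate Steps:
P(c, k) = -1 (P(c, k) = 1/(-1) = -1)
f = -233 (f = -85 - 1*148 = -85 - 148 = -233)
(-199072 + f)/(168811 - 232732) + u(-74) = (-199072 - 233)/(168811 - 232732) - 74 = -199305/(-63921) - 74 = -199305*(-1/63921) - 74 = 66435/21307 - 74 = -1510283/21307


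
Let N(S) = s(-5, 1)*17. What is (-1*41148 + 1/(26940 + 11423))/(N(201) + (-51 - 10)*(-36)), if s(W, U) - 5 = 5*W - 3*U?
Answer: -1578560723/69245215 ≈ -22.797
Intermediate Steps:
s(W, U) = 5 - 3*U + 5*W (s(W, U) = 5 + (5*W - 3*U) = 5 + (-3*U + 5*W) = 5 - 3*U + 5*W)
N(S) = -391 (N(S) = (5 - 3*1 + 5*(-5))*17 = (5 - 3 - 25)*17 = -23*17 = -391)
(-1*41148 + 1/(26940 + 11423))/(N(201) + (-51 - 10)*(-36)) = (-1*41148 + 1/(26940 + 11423))/(-391 + (-51 - 10)*(-36)) = (-41148 + 1/38363)/(-391 - 61*(-36)) = (-41148 + 1/38363)/(-391 + 2196) = -1578560723/38363/1805 = -1578560723/38363*1/1805 = -1578560723/69245215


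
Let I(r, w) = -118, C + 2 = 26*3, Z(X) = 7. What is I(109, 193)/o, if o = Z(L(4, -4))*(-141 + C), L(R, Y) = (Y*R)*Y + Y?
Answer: 118/455 ≈ 0.25934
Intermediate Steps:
L(R, Y) = Y + R*Y² (L(R, Y) = (R*Y)*Y + Y = R*Y² + Y = Y + R*Y²)
C = 76 (C = -2 + 26*3 = -2 + 78 = 76)
o = -455 (o = 7*(-141 + 76) = 7*(-65) = -455)
I(109, 193)/o = -118/(-455) = -118*(-1/455) = 118/455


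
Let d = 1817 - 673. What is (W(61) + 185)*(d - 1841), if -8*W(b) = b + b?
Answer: -473263/4 ≈ -1.1832e+5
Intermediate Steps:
W(b) = -b/4 (W(b) = -(b + b)/8 = -b/4)
d = 1144
(W(61) + 185)*(d - 1841) = (-¼*61 + 185)*(1144 - 1841) = (-61/4 + 185)*(-697) = (679/4)*(-697) = -473263/4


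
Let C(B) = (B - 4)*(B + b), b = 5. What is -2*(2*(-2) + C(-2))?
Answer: 44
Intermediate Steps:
C(B) = (-4 + B)*(5 + B) (C(B) = (B - 4)*(B + 5) = (-4 + B)*(5 + B))
-2*(2*(-2) + C(-2)) = -2*(2*(-2) + (-20 - 2 + (-2)²)) = -2*(-4 + (-20 - 2 + 4)) = -2*(-4 - 18) = -2*(-22) = 44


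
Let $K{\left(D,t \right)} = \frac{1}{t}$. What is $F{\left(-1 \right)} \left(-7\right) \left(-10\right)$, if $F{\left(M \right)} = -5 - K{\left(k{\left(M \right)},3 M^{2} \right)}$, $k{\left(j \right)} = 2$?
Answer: $- \frac{1120}{3} \approx -373.33$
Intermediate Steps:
$F{\left(M \right)} = -5 - \frac{1}{3 M^{2}}$
$F{\left(-1 \right)} \left(-7\right) \left(-10\right) = \left(-5 - \frac{1}{3 \cdot 1}\right) \left(-7\right) \left(-10\right) = \left(-5 - \frac{1}{3}\right) \left(-7\right) \left(-10\right) = \left(- \frac{16}{3}\right) \left(-7\right) \left(-10\right) = \frac{112}{3} \left(-10\right) = - \frac{1120}{3}$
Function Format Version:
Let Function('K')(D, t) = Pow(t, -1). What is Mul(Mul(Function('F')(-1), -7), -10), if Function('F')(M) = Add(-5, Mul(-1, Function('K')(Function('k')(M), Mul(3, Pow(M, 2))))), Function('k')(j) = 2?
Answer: Rational(-1120, 3) ≈ -373.33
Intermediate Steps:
Function('F')(M) = Add(-5, Mul(Rational(-1, 3), Pow(M, -2))) (Function('F')(M) = Add(-5, Mul(-1, Pow(Mul(3, Pow(M, 2)), -1))) = Add(-5, Mul(-1, Mul(Rational(1, 3), Pow(M, -2)))) = Add(-5, Mul(Rational(-1, 3), Pow(M, -2))))
Mul(Mul(Function('F')(-1), -7), -10) = Mul(Mul(Add(-5, Mul(Rational(-1, 3), Pow(-1, -2))), -7), -10) = Mul(Mul(Add(-5, Mul(Rational(-1, 3), 1)), -7), -10) = Mul(Mul(Add(-5, Rational(-1, 3)), -7), -10) = Mul(Mul(Rational(-16, 3), -7), -10) = Mul(Rational(112, 3), -10) = Rational(-1120, 3)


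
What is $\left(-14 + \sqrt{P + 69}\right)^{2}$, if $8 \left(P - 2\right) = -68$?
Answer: $\frac{517}{2} - 70 \sqrt{10} \approx 37.141$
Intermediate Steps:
$P = - \frac{13}{2}$ ($P = 2 + \frac{1}{8} \left(-68\right) = 2 - \frac{17}{2} = - \frac{13}{2} \approx -6.5$)
$\left(-14 + \sqrt{P + 69}\right)^{2} = \left(-14 + \sqrt{- \frac{13}{2} + 69}\right)^{2} = \left(-14 + \sqrt{\frac{125}{2}}\right)^{2} = \left(-14 + \frac{5 \sqrt{10}}{2}\right)^{2}$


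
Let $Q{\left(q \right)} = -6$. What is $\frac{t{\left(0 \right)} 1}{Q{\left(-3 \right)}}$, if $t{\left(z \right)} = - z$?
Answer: $0$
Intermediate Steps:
$\frac{t{\left(0 \right)} 1}{Q{\left(-3 \right)}} = \frac{\left(-1\right) 0 \cdot 1}{-6} = - \frac{0 \cdot 1}{6} = \left(- \frac{1}{6}\right) 0 = 0$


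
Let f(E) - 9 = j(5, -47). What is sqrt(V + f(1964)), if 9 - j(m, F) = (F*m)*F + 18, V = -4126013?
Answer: I*sqrt(4137058) ≈ 2034.0*I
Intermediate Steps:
j(m, F) = -9 - m*F**2 (j(m, F) = 9 - ((F*m)*F + 18) = 9 - (m*F**2 + 18) = 9 - (18 + m*F**2) = 9 + (-18 - m*F**2) = -9 - m*F**2)
f(E) = -11045 (f(E) = 9 + (-9 - 1*5*(-47)**2) = 9 + (-9 - 1*5*2209) = 9 + (-9 - 11045) = 9 - 11054 = -11045)
sqrt(V + f(1964)) = sqrt(-4126013 - 11045) = sqrt(-4137058) = I*sqrt(4137058)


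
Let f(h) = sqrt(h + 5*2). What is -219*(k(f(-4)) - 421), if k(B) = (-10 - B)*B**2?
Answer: 105339 + 1314*sqrt(6) ≈ 1.0856e+5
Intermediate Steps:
f(h) = sqrt(10 + h) (f(h) = sqrt(h + 10) = sqrt(10 + h))
k(B) = B**2*(-10 - B)
-219*(k(f(-4)) - 421) = -219*((sqrt(10 - 4))**2*(-10 - sqrt(10 - 4)) - 421) = -219*((sqrt(6))**2*(-10 - sqrt(6)) - 421) = -219*(6*(-10 - sqrt(6)) - 421) = -219*((-60 - 6*sqrt(6)) - 421) = -219*(-481 - 6*sqrt(6)) = 105339 + 1314*sqrt(6)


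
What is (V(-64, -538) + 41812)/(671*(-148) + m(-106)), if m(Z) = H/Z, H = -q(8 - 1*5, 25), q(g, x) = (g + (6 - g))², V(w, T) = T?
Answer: -1093761/2631653 ≈ -0.41562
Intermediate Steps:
q(g, x) = 36 (q(g, x) = 6² = 36)
H = -36 (H = -1*36 = -36)
m(Z) = -36/Z
(V(-64, -538) + 41812)/(671*(-148) + m(-106)) = (-538 + 41812)/(671*(-148) - 36/(-106)) = 41274/(-99308 - 36*(-1/106)) = 41274/(-99308 + 18/53) = 41274/(-5263306/53) = 41274*(-53/5263306) = -1093761/2631653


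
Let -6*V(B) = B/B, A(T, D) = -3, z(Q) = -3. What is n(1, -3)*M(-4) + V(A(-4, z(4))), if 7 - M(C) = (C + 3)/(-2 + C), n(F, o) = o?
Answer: -62/3 ≈ -20.667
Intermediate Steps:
M(C) = 7 - (3 + C)/(-2 + C) (M(C) = 7 - (C + 3)/(-2 + C) = 7 - (3 + C)/(-2 + C))
V(B) = -⅙ (V(B) = -B/(6*B) = -⅙*1 = -⅙)
n(1, -3)*M(-4) + V(A(-4, z(4))) = -3*(-17 + 6*(-4))/(-2 - 4) - ⅙ = -3*(-17 - 24)/(-6) - ⅙ = -(-1)*(-41)/2 - ⅙ = -3*41/6 - ⅙ = -41/2 - ⅙ = -62/3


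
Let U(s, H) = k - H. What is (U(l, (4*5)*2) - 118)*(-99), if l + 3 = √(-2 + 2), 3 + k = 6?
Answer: 15345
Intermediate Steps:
k = 3 (k = -3 + 6 = 3)
l = -3 (l = -3 + √(-2 + 2) = -3 + √0 = -3 + 0 = -3)
U(s, H) = 3 - H
(U(l, (4*5)*2) - 118)*(-99) = ((3 - 4*5*2) - 118)*(-99) = ((3 - 20*2) - 118)*(-99) = ((3 - 1*40) - 118)*(-99) = ((3 - 40) - 118)*(-99) = (-37 - 118)*(-99) = -155*(-99) = 15345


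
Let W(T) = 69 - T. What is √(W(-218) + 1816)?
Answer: √2103 ≈ 45.858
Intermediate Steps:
√(W(-218) + 1816) = √((69 - 1*(-218)) + 1816) = √((69 + 218) + 1816) = √(287 + 1816) = √2103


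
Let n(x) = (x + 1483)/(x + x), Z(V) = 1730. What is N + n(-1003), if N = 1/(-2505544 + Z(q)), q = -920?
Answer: -600916363/2511325442 ≈ -0.23928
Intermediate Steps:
n(x) = (1483 + x)/(2*x) (n(x) = (1483 + x)/((2*x)) = (1483 + x)*(1/(2*x)) = (1483 + x)/(2*x))
N = -1/2503814 (N = 1/(-2505544 + 1730) = 1/(-2503814) = -1/2503814 ≈ -3.9939e-7)
N + n(-1003) = -1/2503814 + (1/2)*(1483 - 1003)/(-1003) = -1/2503814 + (1/2)*(-1/1003)*480 = -1/2503814 - 240/1003 = -600916363/2511325442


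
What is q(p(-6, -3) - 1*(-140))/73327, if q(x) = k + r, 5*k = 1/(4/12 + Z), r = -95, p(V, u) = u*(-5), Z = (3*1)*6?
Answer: -26122/20164925 ≈ -0.0012954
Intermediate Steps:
Z = 18 (Z = 3*6 = 18)
p(V, u) = -5*u
k = 3/275 (k = 1/(5*(4/12 + 18)) = 1/(5*(4*(1/12) + 18)) = 1/(5*(⅓ + 18)) = 1/(5*(55/3)) = (⅕)*(3/55) = 3/275 ≈ 0.010909)
q(x) = -26122/275 (q(x) = 3/275 - 95 = -26122/275)
q(p(-6, -3) - 1*(-140))/73327 = -26122/275/73327 = -26122/275*1/73327 = -26122/20164925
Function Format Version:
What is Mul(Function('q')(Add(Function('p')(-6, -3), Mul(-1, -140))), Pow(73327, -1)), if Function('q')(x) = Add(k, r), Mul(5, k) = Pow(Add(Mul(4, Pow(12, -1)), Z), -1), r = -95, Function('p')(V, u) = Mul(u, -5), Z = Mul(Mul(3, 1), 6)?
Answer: Rational(-26122, 20164925) ≈ -0.0012954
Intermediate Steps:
Z = 18 (Z = Mul(3, 6) = 18)
Function('p')(V, u) = Mul(-5, u)
k = Rational(3, 275) (k = Mul(Rational(1, 5), Pow(Add(Mul(4, Pow(12, -1)), 18), -1)) = Mul(Rational(1, 5), Pow(Add(Mul(4, Rational(1, 12)), 18), -1)) = Mul(Rational(1, 5), Pow(Add(Rational(1, 3), 18), -1)) = Mul(Rational(1, 5), Pow(Rational(55, 3), -1)) = Mul(Rational(1, 5), Rational(3, 55)) = Rational(3, 275) ≈ 0.010909)
Function('q')(x) = Rational(-26122, 275) (Function('q')(x) = Add(Rational(3, 275), -95) = Rational(-26122, 275))
Mul(Function('q')(Add(Function('p')(-6, -3), Mul(-1, -140))), Pow(73327, -1)) = Mul(Rational(-26122, 275), Pow(73327, -1)) = Mul(Rational(-26122, 275), Rational(1, 73327)) = Rational(-26122, 20164925)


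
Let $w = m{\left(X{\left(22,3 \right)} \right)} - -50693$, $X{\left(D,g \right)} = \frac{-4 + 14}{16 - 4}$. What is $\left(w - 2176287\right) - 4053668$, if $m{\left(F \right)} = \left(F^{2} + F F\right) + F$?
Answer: $- \frac{55613338}{9} \approx -6.1793 \cdot 10^{6}$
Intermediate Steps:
$X{\left(D,g \right)} = \frac{5}{6}$ ($X{\left(D,g \right)} = \frac{10}{12} = 10 \cdot \frac{1}{12} = \frac{5}{6}$)
$m{\left(F \right)} = F + 2 F^{2}$ ($m{\left(F \right)} = \left(F^{2} + F^{2}\right) + F = 2 F^{2} + F = F + 2 F^{2}$)
$w = \frac{456257}{9}$ ($w = \frac{5 \left(1 + 2 \cdot \frac{5}{6}\right)}{6} - -50693 = \frac{5 \left(1 + \frac{5}{3}\right)}{6} + 50693 = \frac{5}{6} \cdot \frac{8}{3} + 50693 = \frac{20}{9} + 50693 = \frac{456257}{9} \approx 50695.0$)
$\left(w - 2176287\right) - 4053668 = \left(\frac{456257}{9} - 2176287\right) - 4053668 = - \frac{19130326}{9} - 4053668 = - \frac{55613338}{9}$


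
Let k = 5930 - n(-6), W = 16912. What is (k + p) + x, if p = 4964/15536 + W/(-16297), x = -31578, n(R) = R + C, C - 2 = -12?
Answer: -1622488211967/63297548 ≈ -25633.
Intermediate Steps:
C = -10 (C = 2 - 12 = -10)
n(R) = -10 + R (n(R) = R - 10 = -10 + R)
p = -45461631/63297548 (p = 4964/15536 + 16912/(-16297) = 4964*(1/15536) + 16912*(-1/16297) = 1241/3884 - 16912/16297 = -45461631/63297548 ≈ -0.71822)
k = 5946 (k = 5930 - (-10 - 6) = 5930 - 1*(-16) = 5930 + 16 = 5946)
(k + p) + x = (5946 - 45461631/63297548) - 31578 = 376321758777/63297548 - 31578 = -1622488211967/63297548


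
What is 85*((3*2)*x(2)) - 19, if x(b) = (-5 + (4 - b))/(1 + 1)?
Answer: -784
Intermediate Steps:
x(b) = -½ - b/2 (x(b) = (-1 - b)/2 = (-1 - b)*(½) = -½ - b/2)
85*((3*2)*x(2)) - 19 = 85*((3*2)*(-½ - ½*2)) - 19 = 85*(6*(-½ - 1)) - 19 = 85*(6*(-3/2)) - 19 = 85*(-9) - 19 = -765 - 19 = -784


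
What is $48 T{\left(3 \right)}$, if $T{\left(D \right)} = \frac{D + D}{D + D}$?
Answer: $48$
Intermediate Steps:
$T{\left(D \right)} = 1$ ($T{\left(D \right)} = \frac{2 D}{2 D} = 2 D \frac{1}{2 D} = 1$)
$48 T{\left(3 \right)} = 48 \cdot 1 = 48$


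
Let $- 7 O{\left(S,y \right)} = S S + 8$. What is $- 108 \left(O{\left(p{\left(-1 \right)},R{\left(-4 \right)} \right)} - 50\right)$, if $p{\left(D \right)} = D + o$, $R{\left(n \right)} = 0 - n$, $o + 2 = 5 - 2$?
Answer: $\frac{38664}{7} \approx 5523.4$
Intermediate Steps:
$o = 1$ ($o = -2 + \left(5 - 2\right) = -2 + 3 = 1$)
$R{\left(n \right)} = - n$
$p{\left(D \right)} = 1 + D$ ($p{\left(D \right)} = D + 1 = 1 + D$)
$O{\left(S,y \right)} = - \frac{8}{7} - \frac{S^{2}}{7}$ ($O{\left(S,y \right)} = - \frac{S S + 8}{7} = - \frac{S^{2} + 8}{7} = - \frac{8 + S^{2}}{7} = - \frac{8}{7} - \frac{S^{2}}{7}$)
$- 108 \left(O{\left(p{\left(-1 \right)},R{\left(-4 \right)} \right)} - 50\right) = - 108 \left(\left(- \frac{8}{7} - \frac{\left(1 - 1\right)^{2}}{7}\right) - 50\right) = - 108 \left(\left(- \frac{8}{7} - \frac{0^{2}}{7}\right) - 50\right) = - 108 \left(\left(- \frac{8}{7} - 0\right) - 50\right) = - 108 \left(\left(- \frac{8}{7} + 0\right) - 50\right) = - 108 \left(- \frac{8}{7} - 50\right) = \left(-108\right) \left(- \frac{358}{7}\right) = \frac{38664}{7}$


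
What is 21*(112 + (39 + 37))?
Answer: 3948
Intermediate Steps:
21*(112 + (39 + 37)) = 21*(112 + 76) = 21*188 = 3948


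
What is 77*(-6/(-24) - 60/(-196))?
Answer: 1199/28 ≈ 42.821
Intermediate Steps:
77*(-6/(-24) - 60/(-196)) = 77*(-6*(-1/24) - 60*(-1/196)) = 77*(¼ + 15/49) = 77*(109/196) = 1199/28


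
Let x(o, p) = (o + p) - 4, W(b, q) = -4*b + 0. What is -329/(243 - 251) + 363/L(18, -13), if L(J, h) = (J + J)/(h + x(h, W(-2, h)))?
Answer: -4337/24 ≈ -180.71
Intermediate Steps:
W(b, q) = -4*b
x(o, p) = -4 + o + p
L(J, h) = 2*J/(4 + 2*h) (L(J, h) = (J + J)/(h + (-4 + h - 4*(-2))) = (2*J)/(h + (-4 + h + 8)) = (2*J)/(h + (4 + h)) = (2*J)/(4 + 2*h) = 2*J/(4 + 2*h))
-329/(243 - 251) + 363/L(18, -13) = -329/(243 - 251) + 363/((18/(2 - 13))) = -329/(-8) + 363/((18/(-11))) = -329*(-⅛) + 363/((18*(-1/11))) = 329/8 + 363/(-18/11) = 329/8 + 363*(-11/18) = 329/8 - 1331/6 = -4337/24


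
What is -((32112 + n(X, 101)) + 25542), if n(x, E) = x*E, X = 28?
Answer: -60482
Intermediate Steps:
n(x, E) = E*x
-((32112 + n(X, 101)) + 25542) = -((32112 + 101*28) + 25542) = -((32112 + 2828) + 25542) = -(34940 + 25542) = -1*60482 = -60482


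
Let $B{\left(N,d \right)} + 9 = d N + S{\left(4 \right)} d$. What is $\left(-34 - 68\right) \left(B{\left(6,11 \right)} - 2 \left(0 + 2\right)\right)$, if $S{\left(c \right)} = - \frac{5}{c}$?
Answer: $- \frac{8007}{2} \approx -4003.5$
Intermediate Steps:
$B{\left(N,d \right)} = -9 - \frac{5 d}{4} + N d$ ($B{\left(N,d \right)} = -9 + \left(d N + - \frac{5}{4} d\right) = -9 + \left(N d + \left(-5\right) \frac{1}{4} d\right) = -9 + \left(N d - \frac{5 d}{4}\right) = -9 + \left(- \frac{5 d}{4} + N d\right) = -9 - \frac{5 d}{4} + N d$)
$\left(-34 - 68\right) \left(B{\left(6,11 \right)} - 2 \left(0 + 2\right)\right) = \left(-34 - 68\right) \left(\left(-9 - \frac{55}{4} + 6 \cdot 11\right) - 2 \left(0 + 2\right)\right) = - 102 \left(\left(-9 - \frac{55}{4} + 66\right) - 4\right) = - 102 \left(\frac{173}{4} - 4\right) = \left(-102\right) \frac{157}{4} = - \frac{8007}{2}$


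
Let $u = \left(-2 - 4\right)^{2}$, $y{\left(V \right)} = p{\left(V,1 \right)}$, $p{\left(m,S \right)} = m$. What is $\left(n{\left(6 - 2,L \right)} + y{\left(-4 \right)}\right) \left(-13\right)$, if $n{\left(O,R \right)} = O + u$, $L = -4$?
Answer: $-468$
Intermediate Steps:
$y{\left(V \right)} = V$
$u = 36$ ($u = \left(-6\right)^{2} = 36$)
$n{\left(O,R \right)} = 36 + O$ ($n{\left(O,R \right)} = O + 36 = 36 + O$)
$\left(n{\left(6 - 2,L \right)} + y{\left(-4 \right)}\right) \left(-13\right) = \left(\left(36 + \left(6 - 2\right)\right) - 4\right) \left(-13\right) = \left(\left(36 + 4\right) - 4\right) \left(-13\right) = \left(40 - 4\right) \left(-13\right) = 36 \left(-13\right) = -468$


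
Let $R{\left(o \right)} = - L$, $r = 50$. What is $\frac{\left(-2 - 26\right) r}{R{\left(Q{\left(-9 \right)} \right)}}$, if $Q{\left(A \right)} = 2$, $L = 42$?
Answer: $\frac{100}{3} \approx 33.333$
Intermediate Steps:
$R{\left(o \right)} = -42$ ($R{\left(o \right)} = \left(-1\right) 42 = -42$)
$\frac{\left(-2 - 26\right) r}{R{\left(Q{\left(-9 \right)} \right)}} = \frac{\left(-2 - 26\right) 50}{-42} = \left(-28\right) 50 \left(- \frac{1}{42}\right) = \left(-1400\right) \left(- \frac{1}{42}\right) = \frac{100}{3}$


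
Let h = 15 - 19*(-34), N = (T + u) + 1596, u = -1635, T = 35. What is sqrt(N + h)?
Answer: 3*sqrt(73) ≈ 25.632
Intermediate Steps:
N = -4 (N = (35 - 1635) + 1596 = -1600 + 1596 = -4)
h = 661 (h = 15 + 646 = 661)
sqrt(N + h) = sqrt(-4 + 661) = sqrt(657) = 3*sqrt(73)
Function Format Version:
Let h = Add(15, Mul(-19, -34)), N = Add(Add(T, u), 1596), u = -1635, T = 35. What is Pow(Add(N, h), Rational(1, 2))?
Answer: Mul(3, Pow(73, Rational(1, 2))) ≈ 25.632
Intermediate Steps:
N = -4 (N = Add(Add(35, -1635), 1596) = Add(-1600, 1596) = -4)
h = 661 (h = Add(15, 646) = 661)
Pow(Add(N, h), Rational(1, 2)) = Pow(Add(-4, 661), Rational(1, 2)) = Pow(657, Rational(1, 2)) = Mul(3, Pow(73, Rational(1, 2)))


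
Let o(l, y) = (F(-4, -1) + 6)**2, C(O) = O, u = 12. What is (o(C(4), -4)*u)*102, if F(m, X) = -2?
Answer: 19584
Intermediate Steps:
o(l, y) = 16 (o(l, y) = (-2 + 6)**2 = 4**2 = 16)
(o(C(4), -4)*u)*102 = (16*12)*102 = 192*102 = 19584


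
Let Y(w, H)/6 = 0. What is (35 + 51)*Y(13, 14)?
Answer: 0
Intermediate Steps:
Y(w, H) = 0 (Y(w, H) = 6*0 = 0)
(35 + 51)*Y(13, 14) = (35 + 51)*0 = 86*0 = 0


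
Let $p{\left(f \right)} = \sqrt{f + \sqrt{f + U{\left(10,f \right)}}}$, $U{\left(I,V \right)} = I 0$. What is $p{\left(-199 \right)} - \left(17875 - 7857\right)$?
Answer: $-10018 + \sqrt{-199 + i \sqrt{199}} \approx -10018.0 + 14.116 i$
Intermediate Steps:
$U{\left(I,V \right)} = 0$
$p{\left(f \right)} = \sqrt{f + \sqrt{f}}$ ($p{\left(f \right)} = \sqrt{f + \sqrt{f + 0}} = \sqrt{f + \sqrt{f}}$)
$p{\left(-199 \right)} - \left(17875 - 7857\right) = \sqrt{-199 + \sqrt{-199}} - \left(17875 - 7857\right) = \sqrt{-199 + i \sqrt{199}} - 10018 = -10018 + \sqrt{-199 + i \sqrt{199}}$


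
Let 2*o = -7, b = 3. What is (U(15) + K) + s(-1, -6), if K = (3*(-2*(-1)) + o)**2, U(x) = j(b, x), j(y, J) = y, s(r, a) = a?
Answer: 13/4 ≈ 3.2500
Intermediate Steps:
o = -7/2 (o = (1/2)*(-7) = -7/2 ≈ -3.5000)
U(x) = 3
K = 25/4 (K = (3*(-2*(-1)) - 7/2)**2 = (3*2 - 7/2)**2 = (6 - 7/2)**2 = (5/2)**2 = 25/4 ≈ 6.2500)
(U(15) + K) + s(-1, -6) = (3 + 25/4) - 6 = 37/4 - 6 = 13/4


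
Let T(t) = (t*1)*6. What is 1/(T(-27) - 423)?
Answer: -1/585 ≈ -0.0017094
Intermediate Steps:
T(t) = 6*t (T(t) = t*6 = 6*t)
1/(T(-27) - 423) = 1/(6*(-27) - 423) = 1/(-162 - 423) = 1/(-585) = -1/585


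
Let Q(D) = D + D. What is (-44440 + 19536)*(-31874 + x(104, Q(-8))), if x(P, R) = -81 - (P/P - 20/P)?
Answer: 10345756652/13 ≈ 7.9583e+8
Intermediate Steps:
Q(D) = 2*D
x(P, R) = -82 + 20/P (x(P, R) = -81 - (1 - 20/P) = -81 + (-1 + 20/P) = -82 + 20/P)
(-44440 + 19536)*(-31874 + x(104, Q(-8))) = (-44440 + 19536)*(-31874 + (-82 + 20/104)) = -24904*(-31874 + (-82 + 20*(1/104))) = -24904*(-31874 + (-82 + 5/26)) = -24904*(-31874 - 2127/26) = -24904*(-830851/26) = 10345756652/13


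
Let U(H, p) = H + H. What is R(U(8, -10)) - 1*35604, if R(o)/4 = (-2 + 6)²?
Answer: -35540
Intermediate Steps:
U(H, p) = 2*H
R(o) = 64 (R(o) = 4*(-2 + 6)² = 4*4² = 4*16 = 64)
R(U(8, -10)) - 1*35604 = 64 - 1*35604 = 64 - 35604 = -35540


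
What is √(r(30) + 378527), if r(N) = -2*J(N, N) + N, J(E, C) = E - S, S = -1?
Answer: 3*√42055 ≈ 615.22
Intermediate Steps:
J(E, C) = 1 + E (J(E, C) = E - 1*(-1) = E + 1 = 1 + E)
r(N) = -2 - N (r(N) = -2*(1 + N) + N = (-2 - 2*N) + N = -2 - N)
√(r(30) + 378527) = √((-2 - 1*30) + 378527) = √((-2 - 30) + 378527) = √(-32 + 378527) = √378495 = 3*√42055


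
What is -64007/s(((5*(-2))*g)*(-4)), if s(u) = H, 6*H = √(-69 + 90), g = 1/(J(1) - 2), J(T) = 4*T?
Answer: -128014*√21/7 ≈ -83805.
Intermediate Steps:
g = ½ (g = 1/(4*1 - 2) = 1/(4 - 2) = 1/2 = ½ ≈ 0.50000)
H = √21/6 (H = √(-69 + 90)/6 = √21/6 ≈ 0.76376)
s(u) = √21/6
-64007/s(((5*(-2))*g)*(-4)) = -64007*2*√21/7 = -128014*√21/7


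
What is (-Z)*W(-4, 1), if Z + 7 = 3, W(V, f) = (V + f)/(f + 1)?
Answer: -6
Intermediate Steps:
W(V, f) = (V + f)/(1 + f)
Z = -4 (Z = -7 + 3 = -4)
(-Z)*W(-4, 1) = (-1*(-4))*((-4 + 1)/(1 + 1)) = 4*(-3/2) = -6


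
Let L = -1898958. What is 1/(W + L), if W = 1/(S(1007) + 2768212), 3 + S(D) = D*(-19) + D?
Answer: -2750083/5222292113513 ≈ -5.2660e-7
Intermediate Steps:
S(D) = -3 - 18*D (S(D) = -3 + (D*(-19) + D) = -3 + (-19*D + D) = -3 - 18*D)
W = 1/2750083 (W = 1/((-3 - 18*1007) + 2768212) = 1/((-3 - 18126) + 2768212) = 1/(-18129 + 2768212) = 1/2750083 ≈ 3.6363e-7)
1/(W + L) = 1/(1/2750083 - 1898958) = 1/(-5222292113513/2750083) = -2750083/5222292113513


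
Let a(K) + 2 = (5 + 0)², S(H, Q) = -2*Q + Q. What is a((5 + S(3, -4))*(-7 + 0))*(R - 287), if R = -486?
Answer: -17779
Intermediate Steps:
S(H, Q) = -Q
a(K) = 23 (a(K) = -2 + (5 + 0)² = -2 + 5² = -2 + 25 = 23)
a((5 + S(3, -4))*(-7 + 0))*(R - 287) = 23*(-486 - 287) = 23*(-773) = -17779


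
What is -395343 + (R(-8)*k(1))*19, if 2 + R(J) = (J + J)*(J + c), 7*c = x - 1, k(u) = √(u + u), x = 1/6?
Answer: -395343 + 51034*√2/21 ≈ -3.9191e+5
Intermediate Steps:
x = ⅙ ≈ 0.16667
k(u) = √2*√u (k(u) = √(2*u) = √2*√u)
c = -5/42 (c = (⅙ - 1)/7 = (⅐)*(-⅚) = -5/42 ≈ -0.11905)
R(J) = -2 + 2*J*(-5/42 + J) (R(J) = -2 + (J + J)*(J - 5/42) = -2 + (2*J)*(-5/42 + J) = -2 + 2*J*(-5/42 + J))
-395343 + (R(-8)*k(1))*19 = -395343 + ((-2 + 2*(-8)² - 5/21*(-8))*(√2*√1))*19 = -395343 + ((-2 + 2*64 + 40/21)*(√2*1))*19 = -395343 + ((-2 + 128 + 40/21)*√2)*19 = -395343 + (2686*√2/21)*19 = -395343 + 51034*√2/21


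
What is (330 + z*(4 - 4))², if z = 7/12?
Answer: 108900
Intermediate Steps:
z = 7/12 (z = 7*(1/12) = 7/12 ≈ 0.58333)
(330 + z*(4 - 4))² = (330 + 7*(4 - 4)/12)² = (330 + (7/12)*0)² = (330 + 0)² = 330² = 108900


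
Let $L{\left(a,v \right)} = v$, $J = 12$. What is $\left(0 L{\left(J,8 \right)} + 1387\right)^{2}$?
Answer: $1923769$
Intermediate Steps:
$\left(0 L{\left(J,8 \right)} + 1387\right)^{2} = \left(0 \cdot 8 + 1387\right)^{2} = \left(0 + 1387\right)^{2} = 1387^{2} = 1923769$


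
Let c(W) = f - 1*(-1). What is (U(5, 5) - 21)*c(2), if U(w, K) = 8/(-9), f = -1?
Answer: 0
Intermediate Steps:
U(w, K) = -8/9 (U(w, K) = 8*(-⅑) = -8/9)
c(W) = 0 (c(W) = -1 - 1*(-1) = -1 + 1 = 0)
(U(5, 5) - 21)*c(2) = (-8/9 - 21)*0 = -197/9*0 = 0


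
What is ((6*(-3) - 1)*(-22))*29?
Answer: 12122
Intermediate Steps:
((6*(-3) - 1)*(-22))*29 = ((-18 - 1)*(-22))*29 = -19*(-22)*29 = 418*29 = 12122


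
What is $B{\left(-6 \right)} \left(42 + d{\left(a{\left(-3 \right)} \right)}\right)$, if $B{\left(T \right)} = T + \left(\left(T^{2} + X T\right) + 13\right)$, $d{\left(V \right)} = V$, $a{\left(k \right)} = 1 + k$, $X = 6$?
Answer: $280$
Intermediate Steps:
$B{\left(T \right)} = 13 + T^{2} + 7 T$ ($B{\left(T \right)} = T + \left(\left(T^{2} + 6 T\right) + 13\right) = T + \left(13 + T^{2} + 6 T\right) = 13 + T^{2} + 7 T$)
$B{\left(-6 \right)} \left(42 + d{\left(a{\left(-3 \right)} \right)}\right) = \left(13 + \left(-6\right)^{2} + 7 \left(-6\right)\right) \left(42 + \left(1 - 3\right)\right) = \left(13 + 36 - 42\right) \left(42 - 2\right) = 7 \cdot 40 = 280$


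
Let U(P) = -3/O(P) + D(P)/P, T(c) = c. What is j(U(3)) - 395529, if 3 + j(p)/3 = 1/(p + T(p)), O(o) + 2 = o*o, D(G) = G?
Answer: -3164283/8 ≈ -3.9554e+5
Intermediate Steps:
O(o) = -2 + o**2 (O(o) = -2 + o*o = -2 + o**2)
U(P) = 1 - 3/(-2 + P**2) (U(P) = -3/(-2 + P**2) + P/P = -3/(-2 + P**2) + 1 = 1 - 3/(-2 + P**2))
j(p) = -9 + 3/(2*p) (j(p) = -9 + 3/(p + p) = -9 + 3/((2*p)) = -9 + 3*(1/(2*p)) = -9 + 3/(2*p))
j(U(3)) - 395529 = (-9 + 3/(2*(((-5 + 3**2)/(-2 + 3**2))))) - 395529 = (-9 + 3/(2*(((-5 + 9)/(-2 + 9))))) - 395529 = (-9 + 3/(2*((4/7)))) - 395529 = (-9 + 3/(2*(((1/7)*4)))) - 395529 = (-9 + 3/(2*(4/7))) - 395529 = (-9 + (3/2)*(7/4)) - 395529 = (-9 + 21/8) - 395529 = -51/8 - 395529 = -3164283/8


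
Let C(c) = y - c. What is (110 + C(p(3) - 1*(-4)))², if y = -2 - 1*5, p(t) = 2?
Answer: 9409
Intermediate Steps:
y = -7 (y = -2 - 5 = -7)
C(c) = -7 - c
(110 + C(p(3) - 1*(-4)))² = (110 + (-7 - (2 - 1*(-4))))² = (110 + (-7 - (2 + 4)))² = (110 + (-7 - 1*6))² = (110 + (-7 - 6))² = (110 - 13)² = 97² = 9409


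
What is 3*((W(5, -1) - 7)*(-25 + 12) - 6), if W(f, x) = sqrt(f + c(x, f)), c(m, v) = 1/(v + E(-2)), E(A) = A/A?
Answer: 255 - 13*sqrt(186)/2 ≈ 166.35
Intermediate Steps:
E(A) = 1
c(m, v) = 1/(1 + v) (c(m, v) = 1/(v + 1) = 1/(1 + v))
W(f, x) = sqrt(f + 1/(1 + f))
3*((W(5, -1) - 7)*(-25 + 12) - 6) = 3*((sqrt((1 + 5*(1 + 5))/(1 + 5)) - 7)*(-25 + 12) - 6) = 3*((sqrt((1 + 5*6)/6) - 7)*(-13) - 6) = 3*((sqrt((1 + 30)/6) - 7)*(-13) - 6) = 3*((sqrt((1/6)*31) - 7)*(-13) - 6) = 3*((sqrt(31/6) - 7)*(-13) - 6) = 3*((sqrt(186)/6 - 7)*(-13) - 6) = 3*((-7 + sqrt(186)/6)*(-13) - 6) = 3*((91 - 13*sqrt(186)/6) - 6) = 3*(85 - 13*sqrt(186)/6) = 255 - 13*sqrt(186)/2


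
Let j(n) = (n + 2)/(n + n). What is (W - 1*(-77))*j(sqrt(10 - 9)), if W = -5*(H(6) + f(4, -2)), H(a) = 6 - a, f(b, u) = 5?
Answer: 78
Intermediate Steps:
W = -25 (W = -5*((6 - 1*6) + 5) = -5*((6 - 6) + 5) = -5*(0 + 5) = -5*5 = -25)
j(n) = (2 + n)/(2*n) (j(n) = (2 + n)/((2*n)) = (2 + n)*(1/(2*n)) = (2 + n)/(2*n))
(W - 1*(-77))*j(sqrt(10 - 9)) = (-25 - 1*(-77))*((2 + sqrt(10 - 9))/(2*(sqrt(10 - 9)))) = (-25 + 77)*((2 + sqrt(1))/(2*(sqrt(1)))) = 52*((1/2)*(2 + 1)/1) = 52*((1/2)*1*3) = 52*(3/2) = 78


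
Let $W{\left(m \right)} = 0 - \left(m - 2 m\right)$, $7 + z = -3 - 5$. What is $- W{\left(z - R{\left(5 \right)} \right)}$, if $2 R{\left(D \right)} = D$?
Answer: $\frac{35}{2} \approx 17.5$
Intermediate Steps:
$z = -15$ ($z = -7 - 8 = -15$)
$R{\left(D \right)} = \frac{D}{2}$
$W{\left(m \right)} = m$ ($W{\left(m \right)} = 0 - - m = 0 + m = m$)
$- W{\left(z - R{\left(5 \right)} \right)} = - (-15 - \frac{1}{2} \cdot 5) = - (-15 - \frac{5}{2}) = \left(-1\right) \left(- \frac{35}{2}\right) = \frac{35}{2}$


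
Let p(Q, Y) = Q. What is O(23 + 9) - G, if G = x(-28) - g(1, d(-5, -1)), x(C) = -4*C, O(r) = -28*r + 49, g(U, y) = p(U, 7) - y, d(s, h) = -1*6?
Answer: -952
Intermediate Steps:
d(s, h) = -6
g(U, y) = U - y
O(r) = 49 - 28*r
G = 105 (G = -4*(-28) - (1 - 1*(-6)) = 112 - (1 + 6) = 112 - 1*7 = 112 - 7 = 105)
O(23 + 9) - G = (49 - 28*(23 + 9)) - 1*105 = (49 - 28*32) - 105 = (49 - 896) - 105 = -847 - 105 = -952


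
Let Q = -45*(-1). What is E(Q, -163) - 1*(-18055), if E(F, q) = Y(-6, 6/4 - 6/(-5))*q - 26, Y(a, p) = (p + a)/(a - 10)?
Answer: 2879261/160 ≈ 17995.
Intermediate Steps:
Q = 45
Y(a, p) = (a + p)/(-10 + a)
E(F, q) = -26 + 33*q/160 (E(F, q) = ((-6 + (6/4 - 6/(-5)))/(-10 - 6))*q - 26 = ((-6 + (6*(¼) - 6*(-⅕)))/(-16))*q - 26 = (-(-6 + (3/2 + 6/5))/16)*q - 26 = (-(-6 + 27/10)/16)*q - 26 = (-1/16*(-33/10))*q - 26 = 33*q/160 - 26 = -26 + 33*q/160)
E(Q, -163) - 1*(-18055) = (-26 + (33/160)*(-163)) - 1*(-18055) = (-26 - 5379/160) + 18055 = -9539/160 + 18055 = 2879261/160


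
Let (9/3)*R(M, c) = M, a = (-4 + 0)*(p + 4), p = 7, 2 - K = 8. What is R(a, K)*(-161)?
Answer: 7084/3 ≈ 2361.3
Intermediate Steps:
K = -6 (K = 2 - 1*8 = 2 - 8 = -6)
a = -44 (a = (-4 + 0)*(7 + 4) = -4*11 = -44)
R(M, c) = M/3
R(a, K)*(-161) = ((⅓)*(-44))*(-161) = -44/3*(-161) = 7084/3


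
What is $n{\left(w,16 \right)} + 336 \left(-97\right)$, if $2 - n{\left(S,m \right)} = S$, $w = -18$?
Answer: $-32572$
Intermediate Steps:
$n{\left(S,m \right)} = 2 - S$
$n{\left(w,16 \right)} + 336 \left(-97\right) = \left(2 - -18\right) + 336 \left(-97\right) = \left(2 + 18\right) - 32592 = 20 - 32592 = -32572$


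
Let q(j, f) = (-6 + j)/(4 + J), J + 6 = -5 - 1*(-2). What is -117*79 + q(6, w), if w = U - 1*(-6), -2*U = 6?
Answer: -9243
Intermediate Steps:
U = -3 (U = -½*6 = -3)
J = -9 (J = -6 + (-5 - 1*(-2)) = -6 + (-5 + 2) = -6 - 3 = -9)
w = 3 (w = -3 - 1*(-6) = -3 + 6 = 3)
q(j, f) = 6/5 - j/5 (q(j, f) = (-6 + j)/(4 - 9) = (-6 + j)/(-5) = (-6 + j)*(-⅕) = 6/5 - j/5)
-117*79 + q(6, w) = -117*79 + (6/5 - ⅕*6) = -9243 + (6/5 - 6/5) = -9243 + 0 = -9243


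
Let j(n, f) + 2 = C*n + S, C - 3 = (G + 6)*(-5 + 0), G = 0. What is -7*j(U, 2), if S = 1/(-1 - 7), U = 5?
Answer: 7679/8 ≈ 959.88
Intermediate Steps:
S = -⅛ (S = 1/(-8) = -⅛ ≈ -0.12500)
C = -27 (C = 3 + (0 + 6)*(-5 + 0) = 3 + 6*(-5) = 3 - 30 = -27)
j(n, f) = -17/8 - 27*n (j(n, f) = -2 + (-27*n - ⅛) = -2 + (-⅛ - 27*n) = -17/8 - 27*n)
-7*j(U, 2) = -7*(-17/8 - 27*5) = -7*(-17/8 - 135) = -7*(-1097/8) = 7679/8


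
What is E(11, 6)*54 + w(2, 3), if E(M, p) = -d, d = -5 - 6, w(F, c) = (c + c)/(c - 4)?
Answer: 588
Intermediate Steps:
w(F, c) = 2*c/(-4 + c) (w(F, c) = (2*c)/(-4 + c) = 2*c/(-4 + c))
d = -11
E(M, p) = 11 (E(M, p) = -1*(-11) = 11)
E(11, 6)*54 + w(2, 3) = 11*54 + 2*3/(-4 + 3) = 594 + 2*3/(-1) = 594 + 2*3*(-1) = 594 - 6 = 588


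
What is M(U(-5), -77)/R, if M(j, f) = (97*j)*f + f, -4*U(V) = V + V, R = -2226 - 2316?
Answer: 37499/9084 ≈ 4.1280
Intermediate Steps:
R = -4542
U(V) = -V/2 (U(V) = -(V + V)/4 = -V/2)
M(j, f) = f + 97*f*j (M(j, f) = 97*f*j + f = f + 97*f*j)
M(U(-5), -77)/R = -77*(1 + 97*(-½*(-5)))/(-4542) = -77*(1 + 97*(5/2))*(-1/4542) = -77*(1 + 485/2)*(-1/4542) = -77*487/2*(-1/4542) = -37499/2*(-1/4542) = 37499/9084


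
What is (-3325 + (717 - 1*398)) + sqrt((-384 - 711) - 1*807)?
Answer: -3006 + I*sqrt(1902) ≈ -3006.0 + 43.612*I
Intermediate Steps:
(-3325 + (717 - 1*398)) + sqrt((-384 - 711) - 1*807) = (-3325 + (717 - 398)) + sqrt(-1095 - 807) = (-3325 + 319) + sqrt(-1902) = -3006 + I*sqrt(1902)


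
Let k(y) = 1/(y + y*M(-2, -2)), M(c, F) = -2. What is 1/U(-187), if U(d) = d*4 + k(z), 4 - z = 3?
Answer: -1/749 ≈ -0.0013351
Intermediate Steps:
z = 1 (z = 4 - 1*3 = 4 - 3 = 1)
k(y) = -1/y (k(y) = 1/(y + y*(-2)) = 1/(y - 2*y) = 1/(-y) = -1/y)
U(d) = -1 + 4*d (U(d) = d*4 - 1/1 = 4*d - 1*1 = 4*d - 1 = -1 + 4*d)
1/U(-187) = 1/(-1 + 4*(-187)) = 1/(-1 - 748) = 1/(-749) = -1/749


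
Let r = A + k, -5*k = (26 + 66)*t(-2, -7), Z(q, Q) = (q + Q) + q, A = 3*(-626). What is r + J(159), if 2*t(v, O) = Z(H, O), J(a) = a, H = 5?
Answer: -8733/5 ≈ -1746.6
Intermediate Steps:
A = -1878
Z(q, Q) = Q + 2*q (Z(q, Q) = (Q + q) + q = Q + 2*q)
t(v, O) = 5 + O/2 (t(v, O) = (O + 2*5)/2 = (O + 10)/2 = (10 + O)/2 = 5 + O/2)
k = -138/5 (k = -(26 + 66)*(5 + (½)*(-7))/5 = -92*(5 - 7/2)/5 = -92*3/(5*2) = -⅕*138 = -138/5 ≈ -27.600)
r = -9528/5 (r = -1878 - 138/5 = -9528/5 ≈ -1905.6)
r + J(159) = -9528/5 + 159 = -8733/5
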